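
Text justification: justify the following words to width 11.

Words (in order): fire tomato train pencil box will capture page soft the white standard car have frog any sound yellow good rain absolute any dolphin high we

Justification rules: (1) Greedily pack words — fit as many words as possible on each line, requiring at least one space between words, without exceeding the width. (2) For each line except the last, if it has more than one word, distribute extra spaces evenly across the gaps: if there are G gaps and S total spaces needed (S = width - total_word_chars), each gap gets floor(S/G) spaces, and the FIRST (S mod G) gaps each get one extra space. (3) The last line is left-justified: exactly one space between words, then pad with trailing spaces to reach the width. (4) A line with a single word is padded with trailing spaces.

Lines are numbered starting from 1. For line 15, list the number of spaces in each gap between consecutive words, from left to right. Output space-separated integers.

Answer: 1

Derivation:
Line 1: ['fire', 'tomato'] (min_width=11, slack=0)
Line 2: ['train'] (min_width=5, slack=6)
Line 3: ['pencil', 'box'] (min_width=10, slack=1)
Line 4: ['will'] (min_width=4, slack=7)
Line 5: ['capture'] (min_width=7, slack=4)
Line 6: ['page', 'soft'] (min_width=9, slack=2)
Line 7: ['the', 'white'] (min_width=9, slack=2)
Line 8: ['standard'] (min_width=8, slack=3)
Line 9: ['car', 'have'] (min_width=8, slack=3)
Line 10: ['frog', 'any'] (min_width=8, slack=3)
Line 11: ['sound'] (min_width=5, slack=6)
Line 12: ['yellow', 'good'] (min_width=11, slack=0)
Line 13: ['rain'] (min_width=4, slack=7)
Line 14: ['absolute'] (min_width=8, slack=3)
Line 15: ['any', 'dolphin'] (min_width=11, slack=0)
Line 16: ['high', 'we'] (min_width=7, slack=4)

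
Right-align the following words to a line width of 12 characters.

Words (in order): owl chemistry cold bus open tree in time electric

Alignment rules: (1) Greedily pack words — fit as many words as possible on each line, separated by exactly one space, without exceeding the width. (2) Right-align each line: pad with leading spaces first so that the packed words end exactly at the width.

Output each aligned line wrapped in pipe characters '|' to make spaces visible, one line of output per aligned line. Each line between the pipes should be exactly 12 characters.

Answer: |         owl|
|   chemistry|
|    cold bus|
|open tree in|
|        time|
|    electric|

Derivation:
Line 1: ['owl'] (min_width=3, slack=9)
Line 2: ['chemistry'] (min_width=9, slack=3)
Line 3: ['cold', 'bus'] (min_width=8, slack=4)
Line 4: ['open', 'tree', 'in'] (min_width=12, slack=0)
Line 5: ['time'] (min_width=4, slack=8)
Line 6: ['electric'] (min_width=8, slack=4)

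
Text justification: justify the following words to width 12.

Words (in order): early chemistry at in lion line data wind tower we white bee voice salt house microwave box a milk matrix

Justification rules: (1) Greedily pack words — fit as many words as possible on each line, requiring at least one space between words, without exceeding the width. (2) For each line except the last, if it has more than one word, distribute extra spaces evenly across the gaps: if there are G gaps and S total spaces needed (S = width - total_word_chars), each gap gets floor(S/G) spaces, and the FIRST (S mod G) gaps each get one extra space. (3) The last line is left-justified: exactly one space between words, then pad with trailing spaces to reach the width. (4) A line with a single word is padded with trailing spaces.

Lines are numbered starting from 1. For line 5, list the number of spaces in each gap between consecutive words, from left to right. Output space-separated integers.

Line 1: ['early'] (min_width=5, slack=7)
Line 2: ['chemistry', 'at'] (min_width=12, slack=0)
Line 3: ['in', 'lion', 'line'] (min_width=12, slack=0)
Line 4: ['data', 'wind'] (min_width=9, slack=3)
Line 5: ['tower', 'we'] (min_width=8, slack=4)
Line 6: ['white', 'bee'] (min_width=9, slack=3)
Line 7: ['voice', 'salt'] (min_width=10, slack=2)
Line 8: ['house'] (min_width=5, slack=7)
Line 9: ['microwave'] (min_width=9, slack=3)
Line 10: ['box', 'a', 'milk'] (min_width=10, slack=2)
Line 11: ['matrix'] (min_width=6, slack=6)

Answer: 5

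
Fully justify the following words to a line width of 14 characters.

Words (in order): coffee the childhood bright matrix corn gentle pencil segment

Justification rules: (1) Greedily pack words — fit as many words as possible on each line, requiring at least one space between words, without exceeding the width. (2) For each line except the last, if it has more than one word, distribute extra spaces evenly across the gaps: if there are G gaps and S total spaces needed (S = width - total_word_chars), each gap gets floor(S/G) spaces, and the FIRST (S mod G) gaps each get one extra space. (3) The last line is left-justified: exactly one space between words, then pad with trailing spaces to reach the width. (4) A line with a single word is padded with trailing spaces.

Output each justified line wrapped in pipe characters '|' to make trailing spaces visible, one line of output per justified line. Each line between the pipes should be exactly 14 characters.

Line 1: ['coffee', 'the'] (min_width=10, slack=4)
Line 2: ['childhood'] (min_width=9, slack=5)
Line 3: ['bright', 'matrix'] (min_width=13, slack=1)
Line 4: ['corn', 'gentle'] (min_width=11, slack=3)
Line 5: ['pencil', 'segment'] (min_width=14, slack=0)

Answer: |coffee     the|
|childhood     |
|bright  matrix|
|corn    gentle|
|pencil segment|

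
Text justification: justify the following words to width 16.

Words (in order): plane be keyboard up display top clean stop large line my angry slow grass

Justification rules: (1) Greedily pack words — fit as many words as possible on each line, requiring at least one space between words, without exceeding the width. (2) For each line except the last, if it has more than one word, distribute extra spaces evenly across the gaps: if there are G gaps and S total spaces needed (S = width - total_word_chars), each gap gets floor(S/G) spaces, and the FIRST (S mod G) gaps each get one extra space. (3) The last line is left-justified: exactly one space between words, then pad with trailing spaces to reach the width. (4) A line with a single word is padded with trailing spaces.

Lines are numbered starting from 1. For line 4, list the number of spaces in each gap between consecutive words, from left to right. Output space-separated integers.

Line 1: ['plane', 'be'] (min_width=8, slack=8)
Line 2: ['keyboard', 'up'] (min_width=11, slack=5)
Line 3: ['display', 'top'] (min_width=11, slack=5)
Line 4: ['clean', 'stop', 'large'] (min_width=16, slack=0)
Line 5: ['line', 'my', 'angry'] (min_width=13, slack=3)
Line 6: ['slow', 'grass'] (min_width=10, slack=6)

Answer: 1 1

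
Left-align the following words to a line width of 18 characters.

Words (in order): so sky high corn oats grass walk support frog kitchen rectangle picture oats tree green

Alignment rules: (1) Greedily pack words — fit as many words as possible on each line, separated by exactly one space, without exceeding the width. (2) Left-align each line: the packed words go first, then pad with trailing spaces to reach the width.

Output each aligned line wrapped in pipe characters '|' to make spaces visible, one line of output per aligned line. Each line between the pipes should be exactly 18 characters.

Line 1: ['so', 'sky', 'high', 'corn'] (min_width=16, slack=2)
Line 2: ['oats', 'grass', 'walk'] (min_width=15, slack=3)
Line 3: ['support', 'frog'] (min_width=12, slack=6)
Line 4: ['kitchen', 'rectangle'] (min_width=17, slack=1)
Line 5: ['picture', 'oats', 'tree'] (min_width=17, slack=1)
Line 6: ['green'] (min_width=5, slack=13)

Answer: |so sky high corn  |
|oats grass walk   |
|support frog      |
|kitchen rectangle |
|picture oats tree |
|green             |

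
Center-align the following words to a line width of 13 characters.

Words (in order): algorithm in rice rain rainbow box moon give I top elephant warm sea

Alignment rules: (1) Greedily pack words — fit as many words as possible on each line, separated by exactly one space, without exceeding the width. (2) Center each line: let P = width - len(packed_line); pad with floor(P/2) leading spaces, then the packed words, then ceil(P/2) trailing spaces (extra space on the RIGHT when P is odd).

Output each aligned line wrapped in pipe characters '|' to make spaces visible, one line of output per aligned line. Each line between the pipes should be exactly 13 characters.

Answer: |algorithm in |
|  rice rain  |
| rainbow box |
| moon give I |
|top elephant |
|  warm sea   |

Derivation:
Line 1: ['algorithm', 'in'] (min_width=12, slack=1)
Line 2: ['rice', 'rain'] (min_width=9, slack=4)
Line 3: ['rainbow', 'box'] (min_width=11, slack=2)
Line 4: ['moon', 'give', 'I'] (min_width=11, slack=2)
Line 5: ['top', 'elephant'] (min_width=12, slack=1)
Line 6: ['warm', 'sea'] (min_width=8, slack=5)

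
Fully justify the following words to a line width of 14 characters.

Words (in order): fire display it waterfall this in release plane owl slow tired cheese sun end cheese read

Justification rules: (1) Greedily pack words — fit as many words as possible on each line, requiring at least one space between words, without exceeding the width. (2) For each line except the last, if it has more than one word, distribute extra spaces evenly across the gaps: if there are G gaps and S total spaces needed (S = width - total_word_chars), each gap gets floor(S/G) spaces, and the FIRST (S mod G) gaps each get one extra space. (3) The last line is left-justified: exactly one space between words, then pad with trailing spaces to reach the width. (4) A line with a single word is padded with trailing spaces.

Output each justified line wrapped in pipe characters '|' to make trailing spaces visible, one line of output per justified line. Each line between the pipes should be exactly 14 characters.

Answer: |fire   display|
|it   waterfall|
|this        in|
|release  plane|
|owl slow tired|
|cheese sun end|
|cheese read   |

Derivation:
Line 1: ['fire', 'display'] (min_width=12, slack=2)
Line 2: ['it', 'waterfall'] (min_width=12, slack=2)
Line 3: ['this', 'in'] (min_width=7, slack=7)
Line 4: ['release', 'plane'] (min_width=13, slack=1)
Line 5: ['owl', 'slow', 'tired'] (min_width=14, slack=0)
Line 6: ['cheese', 'sun', 'end'] (min_width=14, slack=0)
Line 7: ['cheese', 'read'] (min_width=11, slack=3)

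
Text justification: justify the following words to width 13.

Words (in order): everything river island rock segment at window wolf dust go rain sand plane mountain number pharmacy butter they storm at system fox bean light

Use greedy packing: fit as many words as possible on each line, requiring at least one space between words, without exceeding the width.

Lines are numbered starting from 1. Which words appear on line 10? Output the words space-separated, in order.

Answer: pharmacy

Derivation:
Line 1: ['everything'] (min_width=10, slack=3)
Line 2: ['river', 'island'] (min_width=12, slack=1)
Line 3: ['rock', 'segment'] (min_width=12, slack=1)
Line 4: ['at', 'window'] (min_width=9, slack=4)
Line 5: ['wolf', 'dust', 'go'] (min_width=12, slack=1)
Line 6: ['rain', 'sand'] (min_width=9, slack=4)
Line 7: ['plane'] (min_width=5, slack=8)
Line 8: ['mountain'] (min_width=8, slack=5)
Line 9: ['number'] (min_width=6, slack=7)
Line 10: ['pharmacy'] (min_width=8, slack=5)
Line 11: ['butter', 'they'] (min_width=11, slack=2)
Line 12: ['storm', 'at'] (min_width=8, slack=5)
Line 13: ['system', 'fox'] (min_width=10, slack=3)
Line 14: ['bean', 'light'] (min_width=10, slack=3)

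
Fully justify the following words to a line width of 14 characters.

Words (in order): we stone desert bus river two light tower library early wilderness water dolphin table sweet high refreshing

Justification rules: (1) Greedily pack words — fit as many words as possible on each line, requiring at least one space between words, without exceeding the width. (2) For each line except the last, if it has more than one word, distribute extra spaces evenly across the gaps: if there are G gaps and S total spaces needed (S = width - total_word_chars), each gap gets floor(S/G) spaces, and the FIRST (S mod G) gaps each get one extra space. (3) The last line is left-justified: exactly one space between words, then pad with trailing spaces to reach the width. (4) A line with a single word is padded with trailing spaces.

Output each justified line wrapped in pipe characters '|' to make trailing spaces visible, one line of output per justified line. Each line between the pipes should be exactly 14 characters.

Answer: |we       stone|
|desert     bus|
|river      two|
|light    tower|
|library  early|
|wilderness    |
|water  dolphin|
|table    sweet|
|high          |
|refreshing    |

Derivation:
Line 1: ['we', 'stone'] (min_width=8, slack=6)
Line 2: ['desert', 'bus'] (min_width=10, slack=4)
Line 3: ['river', 'two'] (min_width=9, slack=5)
Line 4: ['light', 'tower'] (min_width=11, slack=3)
Line 5: ['library', 'early'] (min_width=13, slack=1)
Line 6: ['wilderness'] (min_width=10, slack=4)
Line 7: ['water', 'dolphin'] (min_width=13, slack=1)
Line 8: ['table', 'sweet'] (min_width=11, slack=3)
Line 9: ['high'] (min_width=4, slack=10)
Line 10: ['refreshing'] (min_width=10, slack=4)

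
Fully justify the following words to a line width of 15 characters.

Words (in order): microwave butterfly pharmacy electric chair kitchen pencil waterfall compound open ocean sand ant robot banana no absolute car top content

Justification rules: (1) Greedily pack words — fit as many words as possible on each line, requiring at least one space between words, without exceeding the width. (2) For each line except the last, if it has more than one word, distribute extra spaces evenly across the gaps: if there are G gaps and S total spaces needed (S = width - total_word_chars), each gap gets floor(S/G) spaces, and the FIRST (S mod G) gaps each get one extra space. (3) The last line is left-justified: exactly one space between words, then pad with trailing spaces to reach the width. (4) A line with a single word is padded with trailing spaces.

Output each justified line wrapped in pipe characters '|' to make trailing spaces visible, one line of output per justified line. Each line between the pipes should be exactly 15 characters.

Line 1: ['microwave'] (min_width=9, slack=6)
Line 2: ['butterfly'] (min_width=9, slack=6)
Line 3: ['pharmacy'] (min_width=8, slack=7)
Line 4: ['electric', 'chair'] (min_width=14, slack=1)
Line 5: ['kitchen', 'pencil'] (min_width=14, slack=1)
Line 6: ['waterfall'] (min_width=9, slack=6)
Line 7: ['compound', 'open'] (min_width=13, slack=2)
Line 8: ['ocean', 'sand', 'ant'] (min_width=14, slack=1)
Line 9: ['robot', 'banana', 'no'] (min_width=15, slack=0)
Line 10: ['absolute', 'car'] (min_width=12, slack=3)
Line 11: ['top', 'content'] (min_width=11, slack=4)

Answer: |microwave      |
|butterfly      |
|pharmacy       |
|electric  chair|
|kitchen  pencil|
|waterfall      |
|compound   open|
|ocean  sand ant|
|robot banana no|
|absolute    car|
|top content    |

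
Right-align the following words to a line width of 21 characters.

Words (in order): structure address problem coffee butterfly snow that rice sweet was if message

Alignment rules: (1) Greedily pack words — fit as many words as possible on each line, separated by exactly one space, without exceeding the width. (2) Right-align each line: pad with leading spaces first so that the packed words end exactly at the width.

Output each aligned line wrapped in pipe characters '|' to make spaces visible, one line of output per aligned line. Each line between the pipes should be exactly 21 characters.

Line 1: ['structure', 'address'] (min_width=17, slack=4)
Line 2: ['problem', 'coffee'] (min_width=14, slack=7)
Line 3: ['butterfly', 'snow', 'that'] (min_width=19, slack=2)
Line 4: ['rice', 'sweet', 'was', 'if'] (min_width=17, slack=4)
Line 5: ['message'] (min_width=7, slack=14)

Answer: |    structure address|
|       problem coffee|
|  butterfly snow that|
|    rice sweet was if|
|              message|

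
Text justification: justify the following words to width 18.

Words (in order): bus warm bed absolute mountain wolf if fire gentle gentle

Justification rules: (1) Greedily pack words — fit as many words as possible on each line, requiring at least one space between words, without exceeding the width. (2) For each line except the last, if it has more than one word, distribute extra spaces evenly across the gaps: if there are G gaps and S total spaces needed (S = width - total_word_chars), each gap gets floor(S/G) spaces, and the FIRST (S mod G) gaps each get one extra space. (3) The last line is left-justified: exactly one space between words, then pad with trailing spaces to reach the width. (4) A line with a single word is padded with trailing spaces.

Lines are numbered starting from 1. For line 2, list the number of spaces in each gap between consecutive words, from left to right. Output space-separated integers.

Answer: 2

Derivation:
Line 1: ['bus', 'warm', 'bed'] (min_width=12, slack=6)
Line 2: ['absolute', 'mountain'] (min_width=17, slack=1)
Line 3: ['wolf', 'if', 'fire'] (min_width=12, slack=6)
Line 4: ['gentle', 'gentle'] (min_width=13, slack=5)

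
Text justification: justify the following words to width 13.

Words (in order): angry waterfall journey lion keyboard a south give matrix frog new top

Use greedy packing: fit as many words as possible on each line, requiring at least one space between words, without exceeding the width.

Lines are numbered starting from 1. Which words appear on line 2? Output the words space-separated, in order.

Answer: waterfall

Derivation:
Line 1: ['angry'] (min_width=5, slack=8)
Line 2: ['waterfall'] (min_width=9, slack=4)
Line 3: ['journey', 'lion'] (min_width=12, slack=1)
Line 4: ['keyboard', 'a'] (min_width=10, slack=3)
Line 5: ['south', 'give'] (min_width=10, slack=3)
Line 6: ['matrix', 'frog'] (min_width=11, slack=2)
Line 7: ['new', 'top'] (min_width=7, slack=6)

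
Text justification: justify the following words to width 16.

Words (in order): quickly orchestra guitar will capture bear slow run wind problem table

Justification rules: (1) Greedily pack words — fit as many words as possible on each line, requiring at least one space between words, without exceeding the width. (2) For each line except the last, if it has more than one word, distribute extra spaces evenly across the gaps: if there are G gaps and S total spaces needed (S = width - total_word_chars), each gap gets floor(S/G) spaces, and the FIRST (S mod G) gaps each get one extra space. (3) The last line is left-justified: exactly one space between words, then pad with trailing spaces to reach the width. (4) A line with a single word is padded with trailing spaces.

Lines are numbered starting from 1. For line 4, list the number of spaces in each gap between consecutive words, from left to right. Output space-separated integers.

Line 1: ['quickly'] (min_width=7, slack=9)
Line 2: ['orchestra', 'guitar'] (min_width=16, slack=0)
Line 3: ['will', 'capture'] (min_width=12, slack=4)
Line 4: ['bear', 'slow', 'run'] (min_width=13, slack=3)
Line 5: ['wind', 'problem'] (min_width=12, slack=4)
Line 6: ['table'] (min_width=5, slack=11)

Answer: 3 2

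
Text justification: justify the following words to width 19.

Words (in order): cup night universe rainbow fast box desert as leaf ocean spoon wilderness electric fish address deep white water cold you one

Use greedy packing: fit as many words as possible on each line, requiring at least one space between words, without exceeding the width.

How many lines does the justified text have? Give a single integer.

Line 1: ['cup', 'night', 'universe'] (min_width=18, slack=1)
Line 2: ['rainbow', 'fast', 'box'] (min_width=16, slack=3)
Line 3: ['desert', 'as', 'leaf'] (min_width=14, slack=5)
Line 4: ['ocean', 'spoon'] (min_width=11, slack=8)
Line 5: ['wilderness', 'electric'] (min_width=19, slack=0)
Line 6: ['fish', 'address', 'deep'] (min_width=17, slack=2)
Line 7: ['white', 'water', 'cold'] (min_width=16, slack=3)
Line 8: ['you', 'one'] (min_width=7, slack=12)
Total lines: 8

Answer: 8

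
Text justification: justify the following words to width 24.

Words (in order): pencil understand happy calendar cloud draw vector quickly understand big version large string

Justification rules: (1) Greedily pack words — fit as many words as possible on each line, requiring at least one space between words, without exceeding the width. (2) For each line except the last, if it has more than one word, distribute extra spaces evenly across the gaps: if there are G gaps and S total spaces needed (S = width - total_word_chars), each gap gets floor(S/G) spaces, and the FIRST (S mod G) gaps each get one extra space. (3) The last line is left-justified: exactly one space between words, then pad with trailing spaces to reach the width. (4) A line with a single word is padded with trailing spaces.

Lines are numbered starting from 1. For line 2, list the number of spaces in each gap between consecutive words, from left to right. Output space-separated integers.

Line 1: ['pencil', 'understand', 'happy'] (min_width=23, slack=1)
Line 2: ['calendar', 'cloud', 'draw'] (min_width=19, slack=5)
Line 3: ['vector', 'quickly'] (min_width=14, slack=10)
Line 4: ['understand', 'big', 'version'] (min_width=22, slack=2)
Line 5: ['large', 'string'] (min_width=12, slack=12)

Answer: 4 3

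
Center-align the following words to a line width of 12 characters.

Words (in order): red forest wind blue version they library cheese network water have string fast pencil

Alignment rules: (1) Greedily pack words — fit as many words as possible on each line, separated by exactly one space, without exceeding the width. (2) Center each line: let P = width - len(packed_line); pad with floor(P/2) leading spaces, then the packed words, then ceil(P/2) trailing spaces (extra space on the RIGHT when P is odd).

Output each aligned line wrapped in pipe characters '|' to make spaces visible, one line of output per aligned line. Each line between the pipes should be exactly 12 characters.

Answer: | red forest |
| wind blue  |
|version they|
|  library   |
|   cheese   |
|  network   |
| water have |
|string fast |
|   pencil   |

Derivation:
Line 1: ['red', 'forest'] (min_width=10, slack=2)
Line 2: ['wind', 'blue'] (min_width=9, slack=3)
Line 3: ['version', 'they'] (min_width=12, slack=0)
Line 4: ['library'] (min_width=7, slack=5)
Line 5: ['cheese'] (min_width=6, slack=6)
Line 6: ['network'] (min_width=7, slack=5)
Line 7: ['water', 'have'] (min_width=10, slack=2)
Line 8: ['string', 'fast'] (min_width=11, slack=1)
Line 9: ['pencil'] (min_width=6, slack=6)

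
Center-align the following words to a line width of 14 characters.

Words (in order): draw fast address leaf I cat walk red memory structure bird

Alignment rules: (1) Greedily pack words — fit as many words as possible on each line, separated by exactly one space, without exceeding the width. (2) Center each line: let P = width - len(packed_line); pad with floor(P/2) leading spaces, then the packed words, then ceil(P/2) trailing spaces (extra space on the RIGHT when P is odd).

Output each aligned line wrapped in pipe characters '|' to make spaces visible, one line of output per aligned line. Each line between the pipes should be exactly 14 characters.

Answer: |  draw fast   |
|address leaf I|
| cat walk red |
|    memory    |
|structure bird|

Derivation:
Line 1: ['draw', 'fast'] (min_width=9, slack=5)
Line 2: ['address', 'leaf', 'I'] (min_width=14, slack=0)
Line 3: ['cat', 'walk', 'red'] (min_width=12, slack=2)
Line 4: ['memory'] (min_width=6, slack=8)
Line 5: ['structure', 'bird'] (min_width=14, slack=0)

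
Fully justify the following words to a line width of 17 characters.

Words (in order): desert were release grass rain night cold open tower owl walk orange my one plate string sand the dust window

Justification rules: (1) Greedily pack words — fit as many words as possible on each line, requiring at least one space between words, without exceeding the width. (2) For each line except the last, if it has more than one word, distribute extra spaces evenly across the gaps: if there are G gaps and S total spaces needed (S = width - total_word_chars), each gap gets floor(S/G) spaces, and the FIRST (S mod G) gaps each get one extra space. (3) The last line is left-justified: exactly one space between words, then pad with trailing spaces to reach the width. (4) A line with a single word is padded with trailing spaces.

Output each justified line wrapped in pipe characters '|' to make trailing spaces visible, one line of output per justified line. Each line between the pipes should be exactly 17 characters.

Answer: |desert       were|
|release     grass|
|rain  night  cold|
|open   tower  owl|
|walk   orange  my|
|one  plate string|
|sand   the   dust|
|window           |

Derivation:
Line 1: ['desert', 'were'] (min_width=11, slack=6)
Line 2: ['release', 'grass'] (min_width=13, slack=4)
Line 3: ['rain', 'night', 'cold'] (min_width=15, slack=2)
Line 4: ['open', 'tower', 'owl'] (min_width=14, slack=3)
Line 5: ['walk', 'orange', 'my'] (min_width=14, slack=3)
Line 6: ['one', 'plate', 'string'] (min_width=16, slack=1)
Line 7: ['sand', 'the', 'dust'] (min_width=13, slack=4)
Line 8: ['window'] (min_width=6, slack=11)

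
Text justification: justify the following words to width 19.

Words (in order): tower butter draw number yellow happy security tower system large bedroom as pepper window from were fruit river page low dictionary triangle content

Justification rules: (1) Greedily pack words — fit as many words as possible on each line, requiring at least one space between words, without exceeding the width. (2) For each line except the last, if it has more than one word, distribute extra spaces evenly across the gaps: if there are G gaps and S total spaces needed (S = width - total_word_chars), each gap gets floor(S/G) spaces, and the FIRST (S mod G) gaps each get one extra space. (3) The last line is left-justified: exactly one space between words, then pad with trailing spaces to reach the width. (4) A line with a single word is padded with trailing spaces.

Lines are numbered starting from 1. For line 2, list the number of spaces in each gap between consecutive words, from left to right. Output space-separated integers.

Answer: 1 1

Derivation:
Line 1: ['tower', 'butter', 'draw'] (min_width=17, slack=2)
Line 2: ['number', 'yellow', 'happy'] (min_width=19, slack=0)
Line 3: ['security', 'tower'] (min_width=14, slack=5)
Line 4: ['system', 'large'] (min_width=12, slack=7)
Line 5: ['bedroom', 'as', 'pepper'] (min_width=17, slack=2)
Line 6: ['window', 'from', 'were'] (min_width=16, slack=3)
Line 7: ['fruit', 'river', 'page'] (min_width=16, slack=3)
Line 8: ['low', 'dictionary'] (min_width=14, slack=5)
Line 9: ['triangle', 'content'] (min_width=16, slack=3)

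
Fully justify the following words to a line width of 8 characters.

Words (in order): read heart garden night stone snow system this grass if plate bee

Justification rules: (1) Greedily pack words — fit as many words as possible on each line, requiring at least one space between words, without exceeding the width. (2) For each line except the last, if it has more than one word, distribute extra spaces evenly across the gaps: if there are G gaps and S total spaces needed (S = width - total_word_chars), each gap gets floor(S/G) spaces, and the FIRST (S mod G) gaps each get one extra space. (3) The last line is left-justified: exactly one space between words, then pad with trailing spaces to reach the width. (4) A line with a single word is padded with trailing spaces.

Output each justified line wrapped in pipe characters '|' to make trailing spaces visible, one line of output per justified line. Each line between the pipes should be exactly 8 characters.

Line 1: ['read'] (min_width=4, slack=4)
Line 2: ['heart'] (min_width=5, slack=3)
Line 3: ['garden'] (min_width=6, slack=2)
Line 4: ['night'] (min_width=5, slack=3)
Line 5: ['stone'] (min_width=5, slack=3)
Line 6: ['snow'] (min_width=4, slack=4)
Line 7: ['system'] (min_width=6, slack=2)
Line 8: ['this'] (min_width=4, slack=4)
Line 9: ['grass', 'if'] (min_width=8, slack=0)
Line 10: ['plate'] (min_width=5, slack=3)
Line 11: ['bee'] (min_width=3, slack=5)

Answer: |read    |
|heart   |
|garden  |
|night   |
|stone   |
|snow    |
|system  |
|this    |
|grass if|
|plate   |
|bee     |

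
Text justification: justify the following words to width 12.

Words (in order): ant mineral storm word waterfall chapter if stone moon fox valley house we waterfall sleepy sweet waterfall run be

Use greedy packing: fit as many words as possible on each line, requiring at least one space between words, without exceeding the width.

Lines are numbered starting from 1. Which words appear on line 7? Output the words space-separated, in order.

Answer: house we

Derivation:
Line 1: ['ant', 'mineral'] (min_width=11, slack=1)
Line 2: ['storm', 'word'] (min_width=10, slack=2)
Line 3: ['waterfall'] (min_width=9, slack=3)
Line 4: ['chapter', 'if'] (min_width=10, slack=2)
Line 5: ['stone', 'moon'] (min_width=10, slack=2)
Line 6: ['fox', 'valley'] (min_width=10, slack=2)
Line 7: ['house', 'we'] (min_width=8, slack=4)
Line 8: ['waterfall'] (min_width=9, slack=3)
Line 9: ['sleepy', 'sweet'] (min_width=12, slack=0)
Line 10: ['waterfall'] (min_width=9, slack=3)
Line 11: ['run', 'be'] (min_width=6, slack=6)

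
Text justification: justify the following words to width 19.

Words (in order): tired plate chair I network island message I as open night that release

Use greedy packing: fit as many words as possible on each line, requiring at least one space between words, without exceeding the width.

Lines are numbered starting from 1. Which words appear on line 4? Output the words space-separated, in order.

Line 1: ['tired', 'plate', 'chair', 'I'] (min_width=19, slack=0)
Line 2: ['network', 'island'] (min_width=14, slack=5)
Line 3: ['message', 'I', 'as', 'open'] (min_width=17, slack=2)
Line 4: ['night', 'that', 'release'] (min_width=18, slack=1)

Answer: night that release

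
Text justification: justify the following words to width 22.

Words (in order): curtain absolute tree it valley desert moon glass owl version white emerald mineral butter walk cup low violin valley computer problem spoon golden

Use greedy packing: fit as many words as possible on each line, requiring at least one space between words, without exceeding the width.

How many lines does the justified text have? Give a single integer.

Answer: 7

Derivation:
Line 1: ['curtain', 'absolute', 'tree'] (min_width=21, slack=1)
Line 2: ['it', 'valley', 'desert', 'moon'] (min_width=21, slack=1)
Line 3: ['glass', 'owl', 'version'] (min_width=17, slack=5)
Line 4: ['white', 'emerald', 'mineral'] (min_width=21, slack=1)
Line 5: ['butter', 'walk', 'cup', 'low'] (min_width=19, slack=3)
Line 6: ['violin', 'valley', 'computer'] (min_width=22, slack=0)
Line 7: ['problem', 'spoon', 'golden'] (min_width=20, slack=2)
Total lines: 7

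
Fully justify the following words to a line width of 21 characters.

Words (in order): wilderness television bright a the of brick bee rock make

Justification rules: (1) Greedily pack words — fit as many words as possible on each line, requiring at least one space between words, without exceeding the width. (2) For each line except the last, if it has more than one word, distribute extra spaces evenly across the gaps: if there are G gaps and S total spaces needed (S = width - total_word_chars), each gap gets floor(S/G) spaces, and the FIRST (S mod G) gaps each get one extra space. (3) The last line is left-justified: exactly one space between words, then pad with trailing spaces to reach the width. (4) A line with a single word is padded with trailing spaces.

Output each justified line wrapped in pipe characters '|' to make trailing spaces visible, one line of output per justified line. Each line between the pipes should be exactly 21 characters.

Answer: |wilderness television|
|bright a the of brick|
|bee rock make        |

Derivation:
Line 1: ['wilderness', 'television'] (min_width=21, slack=0)
Line 2: ['bright', 'a', 'the', 'of', 'brick'] (min_width=21, slack=0)
Line 3: ['bee', 'rock', 'make'] (min_width=13, slack=8)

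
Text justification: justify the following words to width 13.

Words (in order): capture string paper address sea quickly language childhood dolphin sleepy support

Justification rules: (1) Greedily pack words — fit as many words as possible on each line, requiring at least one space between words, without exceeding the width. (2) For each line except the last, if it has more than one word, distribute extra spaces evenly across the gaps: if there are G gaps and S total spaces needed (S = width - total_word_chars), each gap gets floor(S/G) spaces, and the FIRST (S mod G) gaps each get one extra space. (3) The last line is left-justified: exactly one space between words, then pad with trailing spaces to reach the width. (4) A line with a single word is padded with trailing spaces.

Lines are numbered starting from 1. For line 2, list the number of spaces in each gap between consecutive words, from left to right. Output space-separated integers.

Answer: 2

Derivation:
Line 1: ['capture'] (min_width=7, slack=6)
Line 2: ['string', 'paper'] (min_width=12, slack=1)
Line 3: ['address', 'sea'] (min_width=11, slack=2)
Line 4: ['quickly'] (min_width=7, slack=6)
Line 5: ['language'] (min_width=8, slack=5)
Line 6: ['childhood'] (min_width=9, slack=4)
Line 7: ['dolphin'] (min_width=7, slack=6)
Line 8: ['sleepy'] (min_width=6, slack=7)
Line 9: ['support'] (min_width=7, slack=6)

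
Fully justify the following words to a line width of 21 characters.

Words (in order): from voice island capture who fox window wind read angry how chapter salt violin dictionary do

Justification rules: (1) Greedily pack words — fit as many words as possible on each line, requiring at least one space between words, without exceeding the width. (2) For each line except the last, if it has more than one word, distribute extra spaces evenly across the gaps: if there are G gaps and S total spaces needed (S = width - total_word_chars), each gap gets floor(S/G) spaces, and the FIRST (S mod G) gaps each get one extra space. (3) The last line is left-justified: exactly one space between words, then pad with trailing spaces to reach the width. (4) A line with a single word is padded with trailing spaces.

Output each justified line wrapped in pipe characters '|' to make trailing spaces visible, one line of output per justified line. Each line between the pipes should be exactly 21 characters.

Answer: |from   voice   island|
|capture    who    fox|
|window    wind   read|
|angry   how   chapter|
|salt           violin|
|dictionary do        |

Derivation:
Line 1: ['from', 'voice', 'island'] (min_width=17, slack=4)
Line 2: ['capture', 'who', 'fox'] (min_width=15, slack=6)
Line 3: ['window', 'wind', 'read'] (min_width=16, slack=5)
Line 4: ['angry', 'how', 'chapter'] (min_width=17, slack=4)
Line 5: ['salt', 'violin'] (min_width=11, slack=10)
Line 6: ['dictionary', 'do'] (min_width=13, slack=8)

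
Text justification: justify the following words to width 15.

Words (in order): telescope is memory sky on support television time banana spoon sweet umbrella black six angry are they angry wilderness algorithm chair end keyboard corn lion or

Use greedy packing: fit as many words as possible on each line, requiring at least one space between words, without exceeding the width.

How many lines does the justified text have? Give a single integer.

Answer: 12

Derivation:
Line 1: ['telescope', 'is'] (min_width=12, slack=3)
Line 2: ['memory', 'sky', 'on'] (min_width=13, slack=2)
Line 3: ['support'] (min_width=7, slack=8)
Line 4: ['television', 'time'] (min_width=15, slack=0)
Line 5: ['banana', 'spoon'] (min_width=12, slack=3)
Line 6: ['sweet', 'umbrella'] (min_width=14, slack=1)
Line 7: ['black', 'six', 'angry'] (min_width=15, slack=0)
Line 8: ['are', 'they', 'angry'] (min_width=14, slack=1)
Line 9: ['wilderness'] (min_width=10, slack=5)
Line 10: ['algorithm', 'chair'] (min_width=15, slack=0)
Line 11: ['end', 'keyboard'] (min_width=12, slack=3)
Line 12: ['corn', 'lion', 'or'] (min_width=12, slack=3)
Total lines: 12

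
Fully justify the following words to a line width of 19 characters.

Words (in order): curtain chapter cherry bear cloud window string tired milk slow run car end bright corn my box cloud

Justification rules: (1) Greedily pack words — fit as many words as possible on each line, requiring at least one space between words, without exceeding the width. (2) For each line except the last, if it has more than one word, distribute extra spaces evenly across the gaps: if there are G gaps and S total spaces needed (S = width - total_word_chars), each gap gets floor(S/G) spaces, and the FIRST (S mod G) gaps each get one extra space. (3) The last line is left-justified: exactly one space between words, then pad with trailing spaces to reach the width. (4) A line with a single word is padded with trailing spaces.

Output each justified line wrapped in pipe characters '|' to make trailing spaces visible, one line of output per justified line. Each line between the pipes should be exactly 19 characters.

Line 1: ['curtain', 'chapter'] (min_width=15, slack=4)
Line 2: ['cherry', 'bear', 'cloud'] (min_width=17, slack=2)
Line 3: ['window', 'string', 'tired'] (min_width=19, slack=0)
Line 4: ['milk', 'slow', 'run', 'car'] (min_width=17, slack=2)
Line 5: ['end', 'bright', 'corn', 'my'] (min_width=18, slack=1)
Line 6: ['box', 'cloud'] (min_width=9, slack=10)

Answer: |curtain     chapter|
|cherry  bear  cloud|
|window string tired|
|milk  slow  run car|
|end  bright corn my|
|box cloud          |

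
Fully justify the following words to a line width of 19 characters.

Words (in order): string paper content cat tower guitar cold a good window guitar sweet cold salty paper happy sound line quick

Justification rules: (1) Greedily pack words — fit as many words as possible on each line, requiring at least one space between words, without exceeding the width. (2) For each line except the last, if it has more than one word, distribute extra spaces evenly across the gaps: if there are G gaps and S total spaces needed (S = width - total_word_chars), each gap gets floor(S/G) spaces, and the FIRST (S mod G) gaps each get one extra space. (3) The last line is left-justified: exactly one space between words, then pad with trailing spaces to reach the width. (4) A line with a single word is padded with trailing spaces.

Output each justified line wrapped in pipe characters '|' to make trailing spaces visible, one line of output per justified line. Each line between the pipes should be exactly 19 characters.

Line 1: ['string', 'paper'] (min_width=12, slack=7)
Line 2: ['content', 'cat', 'tower'] (min_width=17, slack=2)
Line 3: ['guitar', 'cold', 'a', 'good'] (min_width=18, slack=1)
Line 4: ['window', 'guitar', 'sweet'] (min_width=19, slack=0)
Line 5: ['cold', 'salty', 'paper'] (min_width=16, slack=3)
Line 6: ['happy', 'sound', 'line'] (min_width=16, slack=3)
Line 7: ['quick'] (min_width=5, slack=14)

Answer: |string        paper|
|content  cat  tower|
|guitar  cold a good|
|window guitar sweet|
|cold   salty  paper|
|happy   sound  line|
|quick              |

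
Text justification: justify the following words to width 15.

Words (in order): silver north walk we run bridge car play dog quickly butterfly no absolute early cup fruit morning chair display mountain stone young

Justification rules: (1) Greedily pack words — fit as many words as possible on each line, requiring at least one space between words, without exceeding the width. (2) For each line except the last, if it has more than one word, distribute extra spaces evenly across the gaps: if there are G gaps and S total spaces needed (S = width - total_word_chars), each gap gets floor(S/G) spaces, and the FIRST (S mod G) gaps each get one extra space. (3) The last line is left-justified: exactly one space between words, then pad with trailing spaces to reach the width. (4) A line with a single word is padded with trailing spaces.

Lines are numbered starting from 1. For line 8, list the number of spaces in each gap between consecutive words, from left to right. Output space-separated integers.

Line 1: ['silver', 'north'] (min_width=12, slack=3)
Line 2: ['walk', 'we', 'run'] (min_width=11, slack=4)
Line 3: ['bridge', 'car', 'play'] (min_width=15, slack=0)
Line 4: ['dog', 'quickly'] (min_width=11, slack=4)
Line 5: ['butterfly', 'no'] (min_width=12, slack=3)
Line 6: ['absolute', 'early'] (min_width=14, slack=1)
Line 7: ['cup', 'fruit'] (min_width=9, slack=6)
Line 8: ['morning', 'chair'] (min_width=13, slack=2)
Line 9: ['display'] (min_width=7, slack=8)
Line 10: ['mountain', 'stone'] (min_width=14, slack=1)
Line 11: ['young'] (min_width=5, slack=10)

Answer: 3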